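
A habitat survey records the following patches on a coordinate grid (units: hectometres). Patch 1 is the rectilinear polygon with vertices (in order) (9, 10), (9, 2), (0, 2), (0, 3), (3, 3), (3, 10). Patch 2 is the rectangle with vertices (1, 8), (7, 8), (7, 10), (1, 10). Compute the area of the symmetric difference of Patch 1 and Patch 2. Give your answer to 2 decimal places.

47.00

|Patch 1| = 51, |Patch 2| = 12, |Patch 1∩Patch 2| = 8.
|Patch 1 △ Patch 2| = |Patch 1| + |Patch 2| − 2·|Patch 1∩Patch 2| = 51 + 12 − 16 = 47.00.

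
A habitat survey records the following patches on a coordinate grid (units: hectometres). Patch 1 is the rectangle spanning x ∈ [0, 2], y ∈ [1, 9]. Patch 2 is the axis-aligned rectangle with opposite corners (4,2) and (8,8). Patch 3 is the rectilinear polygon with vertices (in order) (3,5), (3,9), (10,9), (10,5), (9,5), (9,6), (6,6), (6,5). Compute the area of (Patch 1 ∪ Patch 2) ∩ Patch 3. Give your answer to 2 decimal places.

10.00

The region (Patch 1 ∪ Patch 2) ∩ Patch 3 is the polygon with vertices (4,8), (8,8), (8,6), (6,6), (6,5), (4,5).
By the shoelace formula its area is 10.00.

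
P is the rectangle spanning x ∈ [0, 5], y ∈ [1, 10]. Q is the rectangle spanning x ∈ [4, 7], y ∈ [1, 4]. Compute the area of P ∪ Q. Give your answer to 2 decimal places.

51.00

By inclusion–exclusion:
Individual areas: |P| = 45, |Q| = 9.
|P∩Q|: x∈[4,5], y∈[1,4] → 1·3 = 3.
|P ∪ Q| = 54 − 3 = 51.00.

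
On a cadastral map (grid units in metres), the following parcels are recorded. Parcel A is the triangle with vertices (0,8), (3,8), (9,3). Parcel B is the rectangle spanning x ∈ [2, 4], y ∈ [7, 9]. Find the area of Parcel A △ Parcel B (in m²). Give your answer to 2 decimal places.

8.33

|Parcel A| = 7.5, |Parcel B| = 4, |Parcel A∩Parcel B| = 1.5833.
|Parcel A △ Parcel B| = |Parcel A| + |Parcel B| − 2·|Parcel A∩Parcel B| = 7.5 + 4 − 3.1667 = 8.33.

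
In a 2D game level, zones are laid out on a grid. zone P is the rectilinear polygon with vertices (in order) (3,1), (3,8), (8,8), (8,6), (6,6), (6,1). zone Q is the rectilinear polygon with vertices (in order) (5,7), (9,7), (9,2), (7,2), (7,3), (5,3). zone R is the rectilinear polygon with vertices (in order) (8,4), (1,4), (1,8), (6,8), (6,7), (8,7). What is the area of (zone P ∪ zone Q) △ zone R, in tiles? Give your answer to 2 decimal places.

27.00

|zone P ∪ zone Q| = 37.
|(zone P ∪ zone Q) ∩ zone R| = 18.
|(zone P ∪ zone Q) △ zone R| = 37 + 26 − 36 = 27.00.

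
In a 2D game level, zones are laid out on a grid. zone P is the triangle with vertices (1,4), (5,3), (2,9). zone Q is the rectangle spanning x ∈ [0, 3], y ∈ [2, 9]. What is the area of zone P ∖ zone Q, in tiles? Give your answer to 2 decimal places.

|zone P| = 10.5, |zone P∩zone Q| = 7.
|zone P ∖ zone Q| = |zone P| − |zone P∩zone Q| = 10.5 − 7 = 3.50.

3.50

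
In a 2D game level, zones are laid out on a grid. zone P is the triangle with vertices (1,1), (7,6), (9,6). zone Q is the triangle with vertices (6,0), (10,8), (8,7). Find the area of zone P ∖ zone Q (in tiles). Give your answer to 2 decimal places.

|zone P| = 5, |zone P∩zone Q| = 0.6289.
|zone P ∖ zone Q| = |zone P| − |zone P∩zone Q| = 5 − 0.6289 = 4.37.

4.37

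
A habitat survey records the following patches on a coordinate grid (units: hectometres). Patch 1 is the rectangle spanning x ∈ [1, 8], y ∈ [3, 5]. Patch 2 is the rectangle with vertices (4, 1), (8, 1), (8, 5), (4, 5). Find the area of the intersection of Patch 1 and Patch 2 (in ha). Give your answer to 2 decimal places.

8.00

|Patch 1∩Patch 2|: x∈[4,8], y∈[3,5] → 4·2 = 8.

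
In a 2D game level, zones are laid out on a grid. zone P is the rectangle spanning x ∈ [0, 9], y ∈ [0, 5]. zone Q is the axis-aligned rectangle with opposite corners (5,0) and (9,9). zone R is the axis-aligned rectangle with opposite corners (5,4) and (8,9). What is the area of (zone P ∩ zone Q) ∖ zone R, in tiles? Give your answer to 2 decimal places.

|zone P ∩ zone Q| = 20.
|(zone P ∩ zone Q) ∩ zone R| = 3.
|(zone P ∩ zone Q) ∖ zone R| = 20 − 3 = 17.00.

17.00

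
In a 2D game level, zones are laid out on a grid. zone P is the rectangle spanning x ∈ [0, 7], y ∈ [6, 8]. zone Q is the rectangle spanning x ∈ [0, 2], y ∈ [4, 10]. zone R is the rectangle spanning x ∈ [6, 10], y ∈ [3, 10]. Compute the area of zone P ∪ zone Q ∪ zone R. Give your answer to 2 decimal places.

By inclusion–exclusion:
Individual areas: |zone P| = 14, |zone Q| = 12, |zone R| = 28.
|zone P∩zone Q|: x∈[0,2], y∈[6,8] → 2·2 = 4.
|zone P∩zone R|: x∈[6,7], y∈[6,8] → 1·2 = 2.
|zone Q∩zone R| = 0 (no overlap).
|zone P∩zone Q∩zone R| = 0.
|zone P ∪ zone Q ∪ zone R| = 54 − 6 + 0 = 48.00.

48.00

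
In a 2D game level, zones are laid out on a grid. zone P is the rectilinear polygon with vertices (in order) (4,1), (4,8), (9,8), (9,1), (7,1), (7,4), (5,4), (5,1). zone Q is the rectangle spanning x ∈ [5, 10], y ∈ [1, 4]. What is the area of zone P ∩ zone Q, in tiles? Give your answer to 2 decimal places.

6.00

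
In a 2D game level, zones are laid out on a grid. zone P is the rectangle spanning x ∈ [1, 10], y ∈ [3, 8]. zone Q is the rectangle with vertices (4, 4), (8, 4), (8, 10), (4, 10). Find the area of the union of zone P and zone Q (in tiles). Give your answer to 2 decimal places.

53.00

By inclusion–exclusion:
Individual areas: |zone P| = 45, |zone Q| = 24.
|zone P∩zone Q|: x∈[4,8], y∈[4,8] → 4·4 = 16.
|zone P ∪ zone Q| = 69 − 16 = 53.00.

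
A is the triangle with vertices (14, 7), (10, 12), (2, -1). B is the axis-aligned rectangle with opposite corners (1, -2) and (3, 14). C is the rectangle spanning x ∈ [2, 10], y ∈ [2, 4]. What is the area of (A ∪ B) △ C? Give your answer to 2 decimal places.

|A ∪ B| = 77.5208.
|(A ∪ B) ∩ C| = 9.0769.
|(A ∪ B) △ C| = 77.5208 + 16 − 18.1538 = 75.37.

75.37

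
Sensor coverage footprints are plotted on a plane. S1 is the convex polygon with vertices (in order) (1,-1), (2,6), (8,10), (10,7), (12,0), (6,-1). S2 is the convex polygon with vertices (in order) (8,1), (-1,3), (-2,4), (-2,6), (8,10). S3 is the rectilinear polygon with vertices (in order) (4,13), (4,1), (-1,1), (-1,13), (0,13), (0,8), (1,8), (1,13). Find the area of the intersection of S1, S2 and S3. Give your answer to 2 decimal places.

10.04

The intersection is the polygon with vertices (4,7.333), (4,1.889), (1.492,2.446), (2,6).
By the shoelace formula its area is 10.04.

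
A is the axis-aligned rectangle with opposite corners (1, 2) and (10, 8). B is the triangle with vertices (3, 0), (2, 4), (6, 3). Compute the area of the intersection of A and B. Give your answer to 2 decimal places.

The intersection is the polygon with vertices (2.5,2), (2,4), (6,3), (5,2).
By the shoelace formula its area is 5.00.

5.00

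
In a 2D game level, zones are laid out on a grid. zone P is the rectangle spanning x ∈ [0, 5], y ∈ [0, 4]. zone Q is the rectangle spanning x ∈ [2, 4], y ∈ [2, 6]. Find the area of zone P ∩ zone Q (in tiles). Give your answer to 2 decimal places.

4.00

|zone P∩zone Q|: x∈[2,4], y∈[2,4] → 2·2 = 4.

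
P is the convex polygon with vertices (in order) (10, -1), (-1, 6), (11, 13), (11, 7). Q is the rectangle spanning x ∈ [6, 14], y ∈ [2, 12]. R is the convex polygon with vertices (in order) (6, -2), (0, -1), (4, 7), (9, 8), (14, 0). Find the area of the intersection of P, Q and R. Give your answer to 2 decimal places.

24.59

The intersection is the polygon with vertices (10.375,2), (6,2), (6,7.4), (9,8), (10.771,5.167).
By the shoelace formula its area is 24.59.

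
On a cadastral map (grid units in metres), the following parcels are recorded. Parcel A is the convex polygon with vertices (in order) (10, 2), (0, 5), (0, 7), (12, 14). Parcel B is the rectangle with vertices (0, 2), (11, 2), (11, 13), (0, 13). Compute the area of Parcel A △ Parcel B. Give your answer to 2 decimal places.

|Parcel A| = 75, |Parcel B| = 121, |Parcel A∩Parcel B| = 72.1429.
|Parcel A △ Parcel B| = |Parcel A| + |Parcel B| − 2·|Parcel A∩Parcel B| = 75 + 121 − 144.2857 = 51.71.

51.71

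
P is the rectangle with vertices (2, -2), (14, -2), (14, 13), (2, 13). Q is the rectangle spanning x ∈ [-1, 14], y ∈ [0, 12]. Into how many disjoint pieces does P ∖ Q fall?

P ∖ Q splits into 2 disjoint pieces (area 24, area 12).

2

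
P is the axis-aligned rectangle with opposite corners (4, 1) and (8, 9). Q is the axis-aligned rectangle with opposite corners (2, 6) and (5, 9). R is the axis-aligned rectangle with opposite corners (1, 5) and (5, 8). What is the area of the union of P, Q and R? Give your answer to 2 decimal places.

By inclusion–exclusion:
Individual areas: |P| = 32, |Q| = 9, |R| = 12.
|P∩Q|: x∈[4,5], y∈[6,9] → 1·3 = 3.
|P∩R|: x∈[4,5], y∈[5,8] → 1·3 = 3.
|Q∩R|: x∈[2,5], y∈[6,8] → 3·2 = 6.
|P∩Q∩R| = 2.
|P ∪ Q ∪ R| = 53 − 12 + 2 = 43.00.

43.00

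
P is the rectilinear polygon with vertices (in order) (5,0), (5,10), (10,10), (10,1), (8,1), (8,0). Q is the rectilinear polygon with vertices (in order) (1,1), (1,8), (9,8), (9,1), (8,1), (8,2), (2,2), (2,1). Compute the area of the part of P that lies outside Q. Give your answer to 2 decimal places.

23.00

|P| = 48, |P∩Q| = 25.
|P ∖ Q| = |P| − |P∩Q| = 48 − 25 = 23.00.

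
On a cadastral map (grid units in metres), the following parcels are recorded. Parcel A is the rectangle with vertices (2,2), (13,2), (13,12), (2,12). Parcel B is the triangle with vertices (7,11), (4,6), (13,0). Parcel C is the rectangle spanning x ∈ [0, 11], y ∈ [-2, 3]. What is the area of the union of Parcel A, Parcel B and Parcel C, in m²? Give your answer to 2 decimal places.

By inclusion–exclusion:
Individual areas: |Parcel A| = 110, |Parcel B| = 31.5, |Parcel C| = 55.
|Parcel A∩Parcel B| = 29.5909.
|Parcel A∩Parcel C|: x∈[2,11], y∈[2,3] → 9·1 = 9.
|Parcel B∩Parcel C| = 2.0833.
|Parcel A∩Parcel B∩Parcel C| = 1.75.
|Parcel A ∪ Parcel B ∪ Parcel C| = 196.5 − 40.6742 + 1.75 = 157.58.

157.58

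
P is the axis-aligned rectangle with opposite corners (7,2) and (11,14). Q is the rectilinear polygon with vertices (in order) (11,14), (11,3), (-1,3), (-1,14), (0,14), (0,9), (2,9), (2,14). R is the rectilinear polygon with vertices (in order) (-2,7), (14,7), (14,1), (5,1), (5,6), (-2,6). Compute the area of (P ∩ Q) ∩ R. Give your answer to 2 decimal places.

The region (P ∩ Q) ∩ R is the polygon with vertices (7,3), (7,7), (11,7), (11,3).
By the shoelace formula its area is 16.00.

16.00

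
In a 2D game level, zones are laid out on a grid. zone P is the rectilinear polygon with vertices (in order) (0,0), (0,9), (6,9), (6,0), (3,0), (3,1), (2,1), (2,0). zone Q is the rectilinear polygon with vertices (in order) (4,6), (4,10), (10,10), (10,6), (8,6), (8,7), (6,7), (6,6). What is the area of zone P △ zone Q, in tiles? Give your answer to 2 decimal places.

|zone P| = 53, |zone Q| = 22, |zone P∩zone Q| = 6.
|zone P △ zone Q| = |zone P| + |zone Q| − 2·|zone P∩zone Q| = 53 + 22 − 12 = 63.00.

63.00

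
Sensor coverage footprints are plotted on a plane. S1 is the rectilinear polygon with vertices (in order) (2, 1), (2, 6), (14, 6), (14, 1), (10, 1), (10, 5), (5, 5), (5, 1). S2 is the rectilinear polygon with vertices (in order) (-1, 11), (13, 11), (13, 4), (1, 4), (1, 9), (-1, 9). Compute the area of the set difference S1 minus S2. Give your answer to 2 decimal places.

23.00

|S1| = 40, |S1∩S2| = 17.
|S1 ∖ S2| = |S1| − |S1∩S2| = 40 − 17 = 23.00.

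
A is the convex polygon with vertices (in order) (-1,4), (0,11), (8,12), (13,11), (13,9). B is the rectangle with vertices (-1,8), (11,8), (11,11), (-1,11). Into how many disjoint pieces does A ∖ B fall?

A ∖ B splits into 2 disjoint pieces (area 21.2571, area 11.2143).

2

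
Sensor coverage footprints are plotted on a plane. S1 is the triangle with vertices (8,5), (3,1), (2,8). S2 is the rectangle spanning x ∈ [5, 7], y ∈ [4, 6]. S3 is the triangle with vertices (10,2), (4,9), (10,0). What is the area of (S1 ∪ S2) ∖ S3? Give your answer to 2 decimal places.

|S1 ∪ S2| = 19.775.
|(S1 ∪ S2) ∩ S3| = 1.053.
|(S1 ∪ S2) ∖ S3| = 19.775 − 1.053 = 18.72.

18.72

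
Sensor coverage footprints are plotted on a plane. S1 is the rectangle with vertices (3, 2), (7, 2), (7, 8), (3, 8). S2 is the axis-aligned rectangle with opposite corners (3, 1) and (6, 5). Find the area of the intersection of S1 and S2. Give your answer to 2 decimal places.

|S1∩S2|: x∈[3,6], y∈[2,5] → 3·3 = 9.

9.00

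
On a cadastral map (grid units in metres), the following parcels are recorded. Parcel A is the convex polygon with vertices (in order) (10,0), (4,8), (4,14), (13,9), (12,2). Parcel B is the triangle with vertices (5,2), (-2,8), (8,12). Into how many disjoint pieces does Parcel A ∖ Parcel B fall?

2

Parcel A ∖ Parcel B splits into 2 disjoint pieces (area 51.1048, area 6.7814).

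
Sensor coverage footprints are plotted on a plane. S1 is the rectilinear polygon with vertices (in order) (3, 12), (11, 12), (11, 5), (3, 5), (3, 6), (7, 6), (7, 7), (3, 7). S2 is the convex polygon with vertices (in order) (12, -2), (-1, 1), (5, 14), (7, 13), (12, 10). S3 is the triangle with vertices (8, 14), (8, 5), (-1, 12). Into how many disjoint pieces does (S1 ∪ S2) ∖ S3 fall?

2

(S1 ∪ S2) ∖ S3 splits into 2 disjoint pieces (area 0.422, area 108.8862).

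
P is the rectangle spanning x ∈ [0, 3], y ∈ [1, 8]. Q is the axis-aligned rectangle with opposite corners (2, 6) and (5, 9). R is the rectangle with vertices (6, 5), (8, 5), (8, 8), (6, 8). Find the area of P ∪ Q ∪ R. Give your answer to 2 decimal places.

By inclusion–exclusion:
Individual areas: |P| = 21, |Q| = 9, |R| = 6.
|P∩Q|: x∈[2,3], y∈[6,8] → 1·2 = 2.
|P∩R| = 0 (no overlap).
|Q∩R| = 0 (no overlap).
|P∩Q∩R| = 0.
|P ∪ Q ∪ R| = 36 − 2 + 0 = 34.00.

34.00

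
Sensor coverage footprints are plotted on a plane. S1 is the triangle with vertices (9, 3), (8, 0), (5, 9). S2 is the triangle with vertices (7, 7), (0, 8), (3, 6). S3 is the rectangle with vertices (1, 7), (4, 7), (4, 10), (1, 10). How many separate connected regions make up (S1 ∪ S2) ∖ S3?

(S1 ∪ S2) ∖ S3 splits into 2 disjoint pieces (area 12.1371, area 0.2619).

2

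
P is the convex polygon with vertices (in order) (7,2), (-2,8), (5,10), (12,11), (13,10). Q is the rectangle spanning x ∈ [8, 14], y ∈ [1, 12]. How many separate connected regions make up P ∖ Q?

1

P ∖ Q is a single connected region.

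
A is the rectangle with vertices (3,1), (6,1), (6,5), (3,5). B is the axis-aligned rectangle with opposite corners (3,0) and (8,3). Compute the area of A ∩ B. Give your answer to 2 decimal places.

6.00

|A∩B|: x∈[3,6], y∈[1,3] → 3·2 = 6.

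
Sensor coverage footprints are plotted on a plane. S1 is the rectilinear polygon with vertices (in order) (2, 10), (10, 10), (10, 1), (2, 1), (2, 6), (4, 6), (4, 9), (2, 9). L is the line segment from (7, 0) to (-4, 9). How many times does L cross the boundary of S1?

The segment meets the boundary at (2,4.091), (5.778,1).

2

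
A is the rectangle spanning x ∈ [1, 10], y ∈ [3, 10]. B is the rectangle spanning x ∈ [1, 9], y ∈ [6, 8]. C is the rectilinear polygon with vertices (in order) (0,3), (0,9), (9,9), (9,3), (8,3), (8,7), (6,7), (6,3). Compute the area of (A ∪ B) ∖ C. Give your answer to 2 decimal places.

23.00

|A ∪ B| = 63.
|(A ∪ B) ∩ C| = 40.
|(A ∪ B) ∖ C| = 63 − 40 = 23.00.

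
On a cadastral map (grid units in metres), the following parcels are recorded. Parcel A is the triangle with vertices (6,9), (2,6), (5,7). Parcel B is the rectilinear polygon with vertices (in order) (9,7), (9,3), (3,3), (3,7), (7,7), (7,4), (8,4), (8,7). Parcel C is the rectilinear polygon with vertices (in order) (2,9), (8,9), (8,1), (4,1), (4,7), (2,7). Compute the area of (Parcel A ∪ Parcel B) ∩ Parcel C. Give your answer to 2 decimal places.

14.67

|Parcel A ∪ Parcel B| = 22.875.
|(Parcel A ∪ Parcel B) ∩ Parcel C| = 14.67.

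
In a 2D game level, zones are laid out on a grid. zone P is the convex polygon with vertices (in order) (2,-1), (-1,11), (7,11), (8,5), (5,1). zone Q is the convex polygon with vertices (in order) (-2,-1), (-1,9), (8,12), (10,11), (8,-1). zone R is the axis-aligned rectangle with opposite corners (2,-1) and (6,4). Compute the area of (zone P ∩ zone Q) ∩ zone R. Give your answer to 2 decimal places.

14.33

The region (zone P ∩ zone Q) ∩ zone R is the polygon with vertices (5,1), (2,-1), (2,4), (6,4), (6,2.333).
By the shoelace formula its area is 14.33.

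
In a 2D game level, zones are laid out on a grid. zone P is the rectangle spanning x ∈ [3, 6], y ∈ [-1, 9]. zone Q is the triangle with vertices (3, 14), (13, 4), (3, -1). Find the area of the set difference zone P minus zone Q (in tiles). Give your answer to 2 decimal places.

|zone P| = 30, |zone P∩zone Q| = 27.75.
|zone P ∖ zone Q| = |zone P| − |zone P∩zone Q| = 30 − 27.75 = 2.25.

2.25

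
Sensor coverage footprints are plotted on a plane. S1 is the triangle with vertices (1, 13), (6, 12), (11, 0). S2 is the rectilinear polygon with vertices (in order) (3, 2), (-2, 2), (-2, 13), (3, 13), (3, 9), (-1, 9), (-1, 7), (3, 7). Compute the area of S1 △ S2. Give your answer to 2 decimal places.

|S1| = 27.5, |S2| = 47, |S1∩S2| = 2.2.
|S1 △ S2| = |S1| + |S2| − 2·|S1∩S2| = 27.5 + 47 − 4.4 = 70.10.

70.10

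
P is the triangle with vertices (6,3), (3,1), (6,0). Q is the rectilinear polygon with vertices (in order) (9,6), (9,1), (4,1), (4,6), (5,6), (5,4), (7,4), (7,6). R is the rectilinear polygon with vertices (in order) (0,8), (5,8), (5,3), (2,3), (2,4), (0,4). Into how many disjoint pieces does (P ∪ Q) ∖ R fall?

1

(P ∪ Q) ∖ R is a single connected region.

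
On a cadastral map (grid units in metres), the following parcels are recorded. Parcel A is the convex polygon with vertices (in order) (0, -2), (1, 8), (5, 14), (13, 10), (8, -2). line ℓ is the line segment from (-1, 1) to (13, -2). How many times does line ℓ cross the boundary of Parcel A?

The segment meets the boundary at (8.41,-1.016), (0.273,0.727).

2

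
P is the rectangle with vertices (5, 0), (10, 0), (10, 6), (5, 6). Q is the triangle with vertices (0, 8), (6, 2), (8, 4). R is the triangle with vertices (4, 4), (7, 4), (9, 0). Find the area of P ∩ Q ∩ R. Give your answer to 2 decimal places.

2.82

The intersection is the polygon with vertices (6.222,2.222), (5,3.2), (5,4), (7,4), (7.333,3.333).
By the shoelace formula its area is 2.82.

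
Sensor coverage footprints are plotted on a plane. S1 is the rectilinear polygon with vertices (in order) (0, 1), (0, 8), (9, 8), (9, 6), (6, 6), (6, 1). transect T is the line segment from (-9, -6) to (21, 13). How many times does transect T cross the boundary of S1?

2

The segment meets the boundary at (6,3.5), (2.053,1).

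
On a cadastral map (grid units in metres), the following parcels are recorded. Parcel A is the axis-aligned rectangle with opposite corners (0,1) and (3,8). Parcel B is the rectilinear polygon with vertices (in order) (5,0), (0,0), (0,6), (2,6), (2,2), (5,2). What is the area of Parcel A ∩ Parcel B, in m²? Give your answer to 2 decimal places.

The intersection is the polygon with vertices (3,1), (0,1), (0,6), (2,6), (2,2), (3,2).
By the shoelace formula its area is 11.00.

11.00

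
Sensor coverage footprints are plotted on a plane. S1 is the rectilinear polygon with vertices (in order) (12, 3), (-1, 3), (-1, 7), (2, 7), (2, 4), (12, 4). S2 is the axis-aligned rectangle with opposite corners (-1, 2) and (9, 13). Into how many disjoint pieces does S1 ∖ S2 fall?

1

S1 ∖ S2 is a single connected region.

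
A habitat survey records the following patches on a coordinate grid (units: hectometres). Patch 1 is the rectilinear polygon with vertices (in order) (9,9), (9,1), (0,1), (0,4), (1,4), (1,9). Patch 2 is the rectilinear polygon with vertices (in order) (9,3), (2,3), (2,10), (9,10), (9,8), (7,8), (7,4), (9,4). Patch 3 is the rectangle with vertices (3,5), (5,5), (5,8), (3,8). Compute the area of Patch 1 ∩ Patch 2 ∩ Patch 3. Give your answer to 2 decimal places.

6.00

The intersection is the polygon with vertices (3,5), (3,8), (5,8), (5,5).
By the shoelace formula its area is 6.00.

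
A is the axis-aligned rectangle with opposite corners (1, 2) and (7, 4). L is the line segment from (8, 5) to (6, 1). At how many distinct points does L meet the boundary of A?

2

The segment meets the boundary at (6.5,2), (7,3).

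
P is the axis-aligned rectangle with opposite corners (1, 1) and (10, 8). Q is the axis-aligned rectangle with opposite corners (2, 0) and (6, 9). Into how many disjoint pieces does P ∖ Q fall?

2

P ∖ Q splits into 2 disjoint pieces (area 28, area 7).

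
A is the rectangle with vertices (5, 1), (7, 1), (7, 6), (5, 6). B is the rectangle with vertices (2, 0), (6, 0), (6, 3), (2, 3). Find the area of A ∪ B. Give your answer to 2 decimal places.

By inclusion–exclusion:
Individual areas: |A| = 10, |B| = 12.
|A∩B|: x∈[5,6], y∈[1,3] → 1·2 = 2.
|A ∪ B| = 22 − 2 = 20.00.

20.00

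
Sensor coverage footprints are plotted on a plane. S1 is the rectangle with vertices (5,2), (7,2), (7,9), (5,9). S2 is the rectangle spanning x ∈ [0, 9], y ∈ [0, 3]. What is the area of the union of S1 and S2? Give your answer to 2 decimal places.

By inclusion–exclusion:
Individual areas: |S1| = 14, |S2| = 27.
|S1∩S2|: x∈[5,7], y∈[2,3] → 2·1 = 2.
|S1 ∪ S2| = 41 − 2 = 39.00.

39.00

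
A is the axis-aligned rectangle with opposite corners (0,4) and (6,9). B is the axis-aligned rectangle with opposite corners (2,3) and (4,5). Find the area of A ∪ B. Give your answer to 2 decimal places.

By inclusion–exclusion:
Individual areas: |A| = 30, |B| = 4.
|A∩B|: x∈[2,4], y∈[4,5] → 2·1 = 2.
|A ∪ B| = 34 − 2 = 32.00.

32.00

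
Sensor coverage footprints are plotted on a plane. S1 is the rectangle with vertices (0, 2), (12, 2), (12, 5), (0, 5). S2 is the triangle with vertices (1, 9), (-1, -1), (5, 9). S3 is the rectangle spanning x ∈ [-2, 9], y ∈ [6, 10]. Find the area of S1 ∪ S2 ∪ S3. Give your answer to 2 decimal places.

84.80

By inclusion–exclusion:
Individual areas: |S1| = 36, |S2| = 20, |S3| = 44.
|S1∩S2| = 5.
|S1∩S3| = 0 (no overlap).
|S2∩S3| = 10.2.
|S1∩S2∩S3| = 0.
|S1 ∪ S2 ∪ S3| = 100 − 15.2 + 0 = 84.80.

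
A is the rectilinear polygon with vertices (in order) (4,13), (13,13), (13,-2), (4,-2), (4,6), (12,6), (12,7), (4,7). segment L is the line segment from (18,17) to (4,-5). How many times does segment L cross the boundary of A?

4

The segment meets the boundary at (11.636,7), (5.909,-2), (13,9.143), (11,6).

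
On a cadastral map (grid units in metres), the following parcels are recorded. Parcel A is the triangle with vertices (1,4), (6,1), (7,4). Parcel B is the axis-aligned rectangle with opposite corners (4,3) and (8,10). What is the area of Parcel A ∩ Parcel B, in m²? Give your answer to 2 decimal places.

2.83

The intersection is the polygon with vertices (7,4), (6.667,3), (4,3), (4,4).
By the shoelace formula its area is 2.83.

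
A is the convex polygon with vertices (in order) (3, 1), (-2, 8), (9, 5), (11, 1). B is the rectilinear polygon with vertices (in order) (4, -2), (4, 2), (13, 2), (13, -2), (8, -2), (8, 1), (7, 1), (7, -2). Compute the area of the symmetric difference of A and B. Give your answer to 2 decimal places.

|A| = 47, |B| = 33, |A∩B| = 6.75.
|A △ B| = |A| + |B| − 2·|A∩B| = 47 + 33 − 13.5 = 66.50.

66.50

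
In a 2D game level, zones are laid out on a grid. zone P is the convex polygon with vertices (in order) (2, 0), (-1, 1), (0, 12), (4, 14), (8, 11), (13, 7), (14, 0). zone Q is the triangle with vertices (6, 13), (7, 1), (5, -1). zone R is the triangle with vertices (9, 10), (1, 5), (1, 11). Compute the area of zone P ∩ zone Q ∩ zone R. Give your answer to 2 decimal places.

The intersection is the polygon with vertices (6.386,8.366), (5.636,7.897), (5.814,10.398), (6.221,10.347).
By the shoelace formula its area is 1.30.

1.30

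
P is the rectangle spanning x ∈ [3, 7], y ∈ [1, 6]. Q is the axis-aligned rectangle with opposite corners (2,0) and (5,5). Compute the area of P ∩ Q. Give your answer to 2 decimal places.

|P∩Q|: x∈[3,5], y∈[1,5] → 2·4 = 8.

8.00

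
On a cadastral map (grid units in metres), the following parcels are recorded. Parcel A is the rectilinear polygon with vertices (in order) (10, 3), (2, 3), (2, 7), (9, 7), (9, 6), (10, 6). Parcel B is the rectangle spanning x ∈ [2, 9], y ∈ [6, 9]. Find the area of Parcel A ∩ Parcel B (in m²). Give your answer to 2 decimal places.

7.00

The intersection is the polygon with vertices (2,7), (9,7), (9,6), (2,6).
By the shoelace formula its area is 7.00.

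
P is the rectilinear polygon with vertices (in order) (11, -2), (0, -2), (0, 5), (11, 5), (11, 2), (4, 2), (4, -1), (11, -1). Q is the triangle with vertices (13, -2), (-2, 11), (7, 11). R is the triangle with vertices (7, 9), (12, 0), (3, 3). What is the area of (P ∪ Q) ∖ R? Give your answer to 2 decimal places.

|P ∪ Q| = 103.1026.
|(P ∪ Q) ∩ R| = 31.3644.
|(P ∪ Q) ∖ R| = 103.1026 − 31.3644 = 71.74.

71.74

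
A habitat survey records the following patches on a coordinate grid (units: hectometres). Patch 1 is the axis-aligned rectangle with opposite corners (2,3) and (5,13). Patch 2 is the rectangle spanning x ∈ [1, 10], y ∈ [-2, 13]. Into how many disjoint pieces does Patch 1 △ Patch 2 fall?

Patch 1 △ Patch 2 is a single connected region.

1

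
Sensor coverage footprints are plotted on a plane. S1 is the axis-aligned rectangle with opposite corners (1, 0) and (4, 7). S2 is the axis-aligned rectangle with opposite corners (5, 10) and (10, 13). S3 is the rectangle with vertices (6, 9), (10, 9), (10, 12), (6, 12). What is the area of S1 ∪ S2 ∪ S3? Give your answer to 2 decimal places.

40.00

By inclusion–exclusion:
Individual areas: |S1| = 21, |S2| = 15, |S3| = 12.
|S1∩S2| = 0 (no overlap).
|S1∩S3| = 0 (no overlap).
|S2∩S3|: x∈[6,10], y∈[10,12] → 4·2 = 8.
|S1∩S2∩S3| = 0.
|S1 ∪ S2 ∪ S3| = 48 − 8 + 0 = 40.00.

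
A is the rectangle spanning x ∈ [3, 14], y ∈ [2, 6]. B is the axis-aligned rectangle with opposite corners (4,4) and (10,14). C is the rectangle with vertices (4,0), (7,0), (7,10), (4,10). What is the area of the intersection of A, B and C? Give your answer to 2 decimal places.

The intersection is the polygon with vertices (4,4), (4,6), (7,6), (7,4).
By the shoelace formula its area is 6.00.

6.00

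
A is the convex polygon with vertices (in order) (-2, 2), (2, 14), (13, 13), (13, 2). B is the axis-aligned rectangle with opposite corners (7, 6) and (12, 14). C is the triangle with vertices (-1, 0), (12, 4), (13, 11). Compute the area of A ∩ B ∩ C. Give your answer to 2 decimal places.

The intersection is the polygon with vertices (12,6), (7,6), (7,6.286), (12,10.214).
By the shoelace formula its area is 11.25.

11.25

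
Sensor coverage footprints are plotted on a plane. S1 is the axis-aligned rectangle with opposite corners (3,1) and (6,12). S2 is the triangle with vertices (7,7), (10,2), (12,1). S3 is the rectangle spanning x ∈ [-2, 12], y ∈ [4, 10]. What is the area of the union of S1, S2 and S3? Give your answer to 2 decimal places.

101.45

By inclusion–exclusion:
Individual areas: |S1| = 33, |S2| = 3.5, |S3| = 84.
|S1∩S2| = 0.
|S1∩S3|: x∈[3,6], y∈[4,10] → 3·6 = 18.
|S2∩S3| = 1.05.
|S1∩S2∩S3| = 0.
|S1 ∪ S2 ∪ S3| = 120.5 − 19.05 + 0 = 101.45.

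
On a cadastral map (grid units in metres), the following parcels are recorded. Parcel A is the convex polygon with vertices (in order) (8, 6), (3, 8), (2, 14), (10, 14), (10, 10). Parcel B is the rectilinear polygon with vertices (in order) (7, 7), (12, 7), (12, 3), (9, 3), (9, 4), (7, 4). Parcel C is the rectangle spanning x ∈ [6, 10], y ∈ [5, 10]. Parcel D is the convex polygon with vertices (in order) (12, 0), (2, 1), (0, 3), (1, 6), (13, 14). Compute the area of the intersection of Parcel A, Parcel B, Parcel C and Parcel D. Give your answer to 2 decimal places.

1.05

The intersection is the polygon with vertices (8.5,7), (8,6), (7,6.4), (7,7).
By the shoelace formula its area is 1.05.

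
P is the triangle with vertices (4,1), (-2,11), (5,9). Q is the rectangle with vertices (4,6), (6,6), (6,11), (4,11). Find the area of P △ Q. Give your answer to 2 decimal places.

|P| = 29, |Q| = 10, |P∩Q| = 2.5804.
|P △ Q| = |P| + |Q| − 2·|P∩Q| = 29 + 10 − 5.1607 = 33.84.

33.84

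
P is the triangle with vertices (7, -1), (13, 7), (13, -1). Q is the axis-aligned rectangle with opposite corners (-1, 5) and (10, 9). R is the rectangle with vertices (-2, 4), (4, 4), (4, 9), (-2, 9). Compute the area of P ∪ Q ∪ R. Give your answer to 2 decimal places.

78.00

By inclusion–exclusion:
Individual areas: |P| = 24, |Q| = 44, |R| = 30.
|P∩Q| = 0.
|P∩R| = 0.
|Q∩R|: x∈[-1,4], y∈[5,9] → 5·4 = 20.
|P∩Q∩R| = 0.
|P ∪ Q ∪ R| = 98 − 20 + 0 = 78.00.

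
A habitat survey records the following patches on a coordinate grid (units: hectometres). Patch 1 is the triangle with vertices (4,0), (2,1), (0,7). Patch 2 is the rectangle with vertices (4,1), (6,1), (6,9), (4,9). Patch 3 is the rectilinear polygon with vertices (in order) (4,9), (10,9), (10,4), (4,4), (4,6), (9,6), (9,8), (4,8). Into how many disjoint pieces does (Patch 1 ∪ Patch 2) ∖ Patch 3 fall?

(Patch 1 ∪ Patch 2) ∖ Patch 3 splits into 3 disjoint pieces (area 5, area 6, area 4).

3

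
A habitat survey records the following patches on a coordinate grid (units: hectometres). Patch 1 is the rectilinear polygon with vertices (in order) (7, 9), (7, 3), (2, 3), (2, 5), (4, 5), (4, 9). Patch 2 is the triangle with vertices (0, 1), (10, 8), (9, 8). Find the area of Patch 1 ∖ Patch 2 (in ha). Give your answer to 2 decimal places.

20.38

|Patch 1| = 22, |Patch 1∩Patch 2| = 1.6198.
|Patch 1 ∖ Patch 2| = |Patch 1| − |Patch 1∩Patch 2| = 22 − 1.6198 = 20.38.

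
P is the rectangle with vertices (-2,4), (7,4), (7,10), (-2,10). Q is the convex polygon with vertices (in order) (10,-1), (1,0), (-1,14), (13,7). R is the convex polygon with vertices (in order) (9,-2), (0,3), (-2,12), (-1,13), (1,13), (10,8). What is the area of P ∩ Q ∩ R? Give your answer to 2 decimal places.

The intersection is the polygon with vertices (0.429,4), (-0.429,10), (6.4,10), (7,9.667), (7,4).
By the shoelace formula its area is 41.90.

41.90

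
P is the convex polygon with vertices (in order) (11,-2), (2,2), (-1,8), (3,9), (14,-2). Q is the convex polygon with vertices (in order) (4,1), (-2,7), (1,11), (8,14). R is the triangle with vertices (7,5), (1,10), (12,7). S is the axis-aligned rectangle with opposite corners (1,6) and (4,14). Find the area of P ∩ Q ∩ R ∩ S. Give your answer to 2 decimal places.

The intersection is the polygon with vertices (4,8), (4,7.5), (2.385,8.846), (3,9).
By the shoelace formula its area is 0.79.

0.79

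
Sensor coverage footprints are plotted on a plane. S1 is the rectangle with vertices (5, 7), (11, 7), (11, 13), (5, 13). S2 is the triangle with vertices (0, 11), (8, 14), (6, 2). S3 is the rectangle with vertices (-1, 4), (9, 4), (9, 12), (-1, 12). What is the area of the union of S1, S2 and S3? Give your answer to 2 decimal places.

By inclusion–exclusion:
Individual areas: |S1| = 36, |S2| = 45, |S3| = 80.
|S1∩S2| = 13.9792.
|S1∩S3|: x∈[5,9], y∈[7,12] → 4·5 = 20.
|S2∩S3| = 38.3333.
|S1∩S2∩S3| = 11.25.
|S1 ∪ S2 ∪ S3| = 161 − 72.3125 + 11.25 = 99.94.

99.94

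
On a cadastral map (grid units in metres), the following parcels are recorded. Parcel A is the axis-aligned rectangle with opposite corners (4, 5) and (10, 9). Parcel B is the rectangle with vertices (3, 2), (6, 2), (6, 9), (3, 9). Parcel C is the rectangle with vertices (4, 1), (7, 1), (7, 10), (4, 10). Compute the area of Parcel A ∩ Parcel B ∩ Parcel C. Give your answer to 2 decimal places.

The intersection is the polygon with vertices (6,5), (4,5), (4,9), (6,9).
By the shoelace formula its area is 8.00.

8.00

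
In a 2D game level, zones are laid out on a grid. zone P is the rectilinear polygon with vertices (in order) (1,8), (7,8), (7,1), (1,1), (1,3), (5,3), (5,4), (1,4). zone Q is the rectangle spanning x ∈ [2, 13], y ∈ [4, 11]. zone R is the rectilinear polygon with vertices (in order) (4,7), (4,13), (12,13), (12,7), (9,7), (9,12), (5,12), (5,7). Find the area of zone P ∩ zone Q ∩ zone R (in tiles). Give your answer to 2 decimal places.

The intersection is the polygon with vertices (5,8), (5,7), (4,7), (4,8).
By the shoelace formula its area is 1.00.

1.00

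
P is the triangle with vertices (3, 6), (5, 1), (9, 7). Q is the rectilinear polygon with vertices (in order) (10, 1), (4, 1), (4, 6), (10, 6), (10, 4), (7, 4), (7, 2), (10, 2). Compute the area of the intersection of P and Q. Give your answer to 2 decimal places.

The intersection is the polygon with vertices (4,3.5), (4,6), (8.333,6), (7,4), (5,1).
By the shoelace formula its area is 12.08.

12.08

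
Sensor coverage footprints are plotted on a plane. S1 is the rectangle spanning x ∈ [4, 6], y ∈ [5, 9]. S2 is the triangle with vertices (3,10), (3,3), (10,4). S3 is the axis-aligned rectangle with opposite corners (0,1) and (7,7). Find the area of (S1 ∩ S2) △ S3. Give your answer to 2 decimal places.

|S1 ∩ S2| = 6.5595.
|(S1 ∩ S2) ∩ S3| = 4.
|(S1 ∩ S2) △ S3| = 6.5595 + 42 − 8 = 40.56.

40.56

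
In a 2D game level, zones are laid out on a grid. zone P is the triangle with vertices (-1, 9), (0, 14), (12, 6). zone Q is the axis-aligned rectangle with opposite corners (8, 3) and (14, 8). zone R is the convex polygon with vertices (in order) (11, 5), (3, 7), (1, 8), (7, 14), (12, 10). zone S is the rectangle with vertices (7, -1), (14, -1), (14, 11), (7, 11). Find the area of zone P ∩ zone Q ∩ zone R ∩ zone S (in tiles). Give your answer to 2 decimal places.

3.04

The intersection is the polygon with vertices (8,8), (9,8), (11.294,6.471), (11.235,6.176), (8,6.923).
By the shoelace formula its area is 3.04.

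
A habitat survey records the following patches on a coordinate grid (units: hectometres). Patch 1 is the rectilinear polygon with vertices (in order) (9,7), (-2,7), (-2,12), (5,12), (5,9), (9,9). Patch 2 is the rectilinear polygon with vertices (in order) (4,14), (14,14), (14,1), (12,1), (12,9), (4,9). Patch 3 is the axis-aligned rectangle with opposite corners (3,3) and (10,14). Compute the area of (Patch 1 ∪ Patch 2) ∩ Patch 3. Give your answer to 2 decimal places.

The region (Patch 1 ∪ Patch 2) ∩ Patch 3 is the polygon with vertices (4,12), (4,14), (10,14), (10,9), (9,9), (9,7), (3,7), (3,12).
By the shoelace formula its area is 45.00.

45.00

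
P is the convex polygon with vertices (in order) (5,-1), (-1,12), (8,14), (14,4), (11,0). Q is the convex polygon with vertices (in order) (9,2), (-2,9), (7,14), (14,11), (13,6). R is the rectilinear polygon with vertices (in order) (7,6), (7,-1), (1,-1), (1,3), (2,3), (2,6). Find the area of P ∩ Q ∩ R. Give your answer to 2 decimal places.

5.84

The intersection is the polygon with vertices (2.714,6), (7,6), (7,3.273).
By the shoelace formula its area is 5.84.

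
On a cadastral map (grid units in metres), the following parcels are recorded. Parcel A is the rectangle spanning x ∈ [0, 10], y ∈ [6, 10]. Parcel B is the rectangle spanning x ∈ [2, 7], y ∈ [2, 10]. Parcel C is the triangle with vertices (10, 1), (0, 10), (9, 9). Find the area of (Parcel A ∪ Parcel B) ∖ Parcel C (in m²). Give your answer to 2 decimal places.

|Parcel A ∪ Parcel B| = 60.
|(Parcel A ∪ Parcel B) ∩ Parcel C| = 26.1125.
|(Parcel A ∪ Parcel B) ∖ Parcel C| = 60 − 26.1125 = 33.89.

33.89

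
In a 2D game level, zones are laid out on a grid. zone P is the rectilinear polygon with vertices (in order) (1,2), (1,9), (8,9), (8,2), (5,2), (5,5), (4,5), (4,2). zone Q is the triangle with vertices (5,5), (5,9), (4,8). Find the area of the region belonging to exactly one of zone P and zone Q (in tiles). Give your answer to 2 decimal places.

|zone P| = 46, |zone Q| = 2, |zone P∩zone Q| = 2.
|zone P △ zone Q| = |zone P| + |zone Q| − 2·|zone P∩zone Q| = 46 + 2 − 4 = 44.00.

44.00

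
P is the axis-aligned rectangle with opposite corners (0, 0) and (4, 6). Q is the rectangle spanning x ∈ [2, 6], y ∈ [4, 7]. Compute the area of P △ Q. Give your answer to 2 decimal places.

28.00

|P∩Q|: x∈[2,4], y∈[4,6] → 2·2 = 4.
|P △ Q| = |P| + |Q| − 2·|P∩Q| = 24 + 12 − 8 = 28.00.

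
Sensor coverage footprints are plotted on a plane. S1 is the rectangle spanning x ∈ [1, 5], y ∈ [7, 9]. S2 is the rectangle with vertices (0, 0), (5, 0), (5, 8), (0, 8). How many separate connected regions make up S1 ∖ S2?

1

S1 ∖ S2 is a single connected region.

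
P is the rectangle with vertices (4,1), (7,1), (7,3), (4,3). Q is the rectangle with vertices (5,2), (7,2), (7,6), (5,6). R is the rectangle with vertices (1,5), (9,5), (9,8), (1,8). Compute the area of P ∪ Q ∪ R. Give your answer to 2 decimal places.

By inclusion–exclusion:
Individual areas: |P| = 6, |Q| = 8, |R| = 24.
|P∩Q|: x∈[5,7], y∈[2,3] → 2·1 = 2.
|P∩R| = 0 (no overlap).
|Q∩R|: x∈[5,7], y∈[5,6] → 2·1 = 2.
|P∩Q∩R| = 0.
|P ∪ Q ∪ R| = 38 − 4 + 0 = 34.00.

34.00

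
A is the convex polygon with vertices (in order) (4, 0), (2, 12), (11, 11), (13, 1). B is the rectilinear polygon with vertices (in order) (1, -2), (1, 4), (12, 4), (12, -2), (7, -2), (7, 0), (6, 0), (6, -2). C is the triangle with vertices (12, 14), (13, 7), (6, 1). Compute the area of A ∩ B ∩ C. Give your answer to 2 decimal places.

The intersection is the polygon with vertices (9.5,4), (6,1), (7.385,4).
By the shoelace formula its area is 3.17.

3.17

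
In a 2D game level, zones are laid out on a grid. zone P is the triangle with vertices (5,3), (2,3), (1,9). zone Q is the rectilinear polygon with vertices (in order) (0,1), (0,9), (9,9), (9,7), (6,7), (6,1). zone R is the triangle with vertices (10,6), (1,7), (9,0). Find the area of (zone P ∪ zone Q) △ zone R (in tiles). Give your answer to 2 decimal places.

62.40

|zone P ∪ zone Q| = 54.
|(zone P ∪ zone Q) ∩ zone R| = 9.5486.
|(zone P ∪ zone Q) △ zone R| = 54 + 27.5 − 19.0972 = 62.40.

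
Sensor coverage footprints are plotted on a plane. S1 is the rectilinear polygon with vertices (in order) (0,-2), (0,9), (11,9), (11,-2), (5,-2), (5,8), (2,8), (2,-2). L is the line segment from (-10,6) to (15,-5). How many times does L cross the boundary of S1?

4

The segment meets the boundary at (8.182,-2), (2,0.72), (5,-0.6), (0,1.6).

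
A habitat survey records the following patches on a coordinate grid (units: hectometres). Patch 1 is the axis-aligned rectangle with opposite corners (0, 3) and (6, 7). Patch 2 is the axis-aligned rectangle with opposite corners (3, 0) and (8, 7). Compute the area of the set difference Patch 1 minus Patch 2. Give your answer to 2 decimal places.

12.00

|Patch 1∩Patch 2|: x∈[3,6], y∈[3,7] → 3·4 = 12.
|Patch 1| = 24.
|Patch 1 ∖ Patch 2| = |Patch 1| − |Patch 1∩Patch 2| = 24 − 12 = 12.00.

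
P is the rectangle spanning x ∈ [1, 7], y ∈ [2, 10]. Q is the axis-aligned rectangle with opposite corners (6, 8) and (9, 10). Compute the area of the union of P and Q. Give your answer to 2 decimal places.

52.00

By inclusion–exclusion:
Individual areas: |P| = 48, |Q| = 6.
|P∩Q|: x∈[6,7], y∈[8,10] → 1·2 = 2.
|P ∪ Q| = 54 − 2 = 52.00.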